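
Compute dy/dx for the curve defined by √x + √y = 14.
Differentiate both sides with respect to x, treating y as y(x). By the chain rule, any term containing y contributes a factor of y' = dy/dx when we differentiate it.

Move every term to one side and write the relation as F(x, y) = 0. Term by term,
  d/dx[√(x)] = 1/(2√(x))
  d/dx[√(y)] = y'/(2√(y))
  d/dx[-14] = 0

The pieces without y' make up ∂F/∂x and the coefficient of y' is ∂F/∂y:
  ∂F/∂x = 1/(2√(x)),
  ∂F/∂y = 1/(2√(y)).

Since d/dx[F] = ∂F/∂x + (∂F/∂y)·y' = 0, solve for y':
  (∂F/∂y)·y' = -∂F/∂x
  dy/dx = -(∂F/∂x)/(∂F/∂y) = -(1/(2√(x)))/(1/(2√(y))) = -√(y)/√(x)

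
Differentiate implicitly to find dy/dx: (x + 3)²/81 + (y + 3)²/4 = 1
Differentiate both sides with respect to x, treating y as y(x). By the chain rule, any term containing y contributes a factor of y' = dy/dx when we differentiate it.

Move every term to one side and write the relation as F(x, y) = 0. Term by term,
  d/dx[(x + 3)^2/81] = 2x/81 + 2/27
  d/dx[(y + 3)^2/4] = y'(y + 3)/2
  d/dx[-1] = 0

The pieces without y' make up ∂F/∂x and the coefficient of y' is ∂F/∂y:
  ∂F/∂x = 2x/81 + 2/27,
  ∂F/∂y = y/2 + 3/2.

Since d/dx[F] = ∂F/∂x + (∂F/∂y)·y' = 0, solve for y':
  (∂F/∂y)·y' = -∂F/∂x
  dy/dx = -(∂F/∂x)/(∂F/∂y) = -(2x/81 + 2/27)/(y/2 + 3/2)
        = -(2(x + 3)/81)/((y + 3)/2) = 4(-x - 3)/(81(y + 3))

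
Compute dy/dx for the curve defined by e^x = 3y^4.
Differentiate both sides with respect to x, treating y as y(x). By the chain rule, any term containing y contributes a factor of y' = dy/dx when we differentiate it.

Move every term to one side and write the relation as F(x, y) = 0. Term by term,
  d/dx[-3y^4] = -12y^3·y'
  d/dx[e^(x)] = e^(x)

The pieces without y' make up ∂F/∂x and the coefficient of y' is ∂F/∂y:
  ∂F/∂x = e^(x),
  ∂F/∂y = -12y^3.

Since d/dx[F] = ∂F/∂x + (∂F/∂y)·y' = 0, solve for y':
  (∂F/∂y)·y' = -∂F/∂x
  dy/dx = -(∂F/∂x)/(∂F/∂y) = -(e^(x))/(-12y^3) = e^(x)/(12y^3)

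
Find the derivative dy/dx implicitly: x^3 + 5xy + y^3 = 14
Apply d/dx to both sides, remembering that y depends on x. Each occurrence of y therefore brings in a y' = dy/dx via the chain rule.

With F(x, y) equal to the left-hand side minus the right, differentiate F term by term:
  d/dx[x^3] = 3x^2
  d/dx[5xy] = 5x·y' + 5y
  d/dx[y^3] = 3y^2·y'
  d/dx[-14] = 0
Adding these up, d/dx[F] = 0 becomes
  (3x^2 + 5y) + (5x + 3y^2)·y' = 0,
so isolating y',
  dy/dx = -(3x^2 + 5y)/(5x + 3y^2) = (-3x^2 - 5y)/(5x + 3y^2)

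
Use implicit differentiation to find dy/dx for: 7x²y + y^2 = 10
Differentiate both sides with respect to x, treating y as y(x). By the chain rule, any term containing y contributes a factor of y' = dy/dx when we differentiate it.

Move every term to one side and write the relation as F(x, y) = 0. Term by term,
  d/dx[7x^2y] = 7x^2·y' + 14xy
  d/dx[y^2] = 2y·y'
  d/dx[-10] = 0

The pieces without y' make up ∂F/∂x and the coefficient of y' is ∂F/∂y:
  ∂F/∂x = 14xy,
  ∂F/∂y = 7x^2 + 2y.

Since d/dx[F] = ∂F/∂x + (∂F/∂y)·y' = 0, solve for y':
  (∂F/∂y)·y' = -∂F/∂x
  dy/dx = -(∂F/∂x)/(∂F/∂y) = -(14xy)/(7x^2 + 2y) = -14xy/(7x^2 + 2y)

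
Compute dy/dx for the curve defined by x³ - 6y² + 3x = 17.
Apply d/dx to both sides, remembering that y depends on x. Each occurrence of y therefore brings in a y' = dy/dx via the chain rule.

With F(x, y) equal to the left-hand side minus the right, differentiate F term by term:
  d/dx[x^3] = 3x^2
  d/dx[3x] = 3
  d/dx[-6y^2] = -12y·y'
  d/dx[-17] = 0
Adding these up, d/dx[F] = 0 becomes
  (3x^2 + 3) + (-12y)·y' = 0,
so isolating y',
  dy/dx = -(3x^2 + 3)/(-12y) = (x^2 + 1)/(4y)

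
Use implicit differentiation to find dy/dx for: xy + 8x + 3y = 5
Apply d/dx to both sides, remembering that y depends on x. Each occurrence of y therefore brings in a y' = dy/dx via the chain rule.

With F(x, y) equal to the left-hand side minus the right, differentiate F term by term:
  d/dx[xy] = x·y' + y
  d/dx[8x] = 8
  d/dx[3y] = 3·y'
  d/dx[-5] = 0
Adding these up, d/dx[F] = 0 becomes
  (y + 8) + (x + 3)·y' = 0,
so isolating y',
  dy/dx = -(y + 8)/(x + 3) = (-y - 8)/(x + 3)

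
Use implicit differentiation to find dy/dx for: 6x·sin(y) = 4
Differentiate both sides with respect to x, treating y as y(x). By the chain rule, any term containing y contributes a factor of y' = dy/dx when we differentiate it.

Move every term to one side and write the relation as F(x, y) = 0. Term by term,
  d/dx[6x·sin(y)] = 6x·y'·cos(y) + 6sin(y)
  d/dx[-4] = 0

The pieces without y' make up ∂F/∂x and the coefficient of y' is ∂F/∂y:
  ∂F/∂x = 6sin(y),
  ∂F/∂y = 6x·cos(y).

Since d/dx[F] = ∂F/∂x + (∂F/∂y)·y' = 0, solve for y':
  (∂F/∂y)·y' = -∂F/∂x
  dy/dx = -(∂F/∂x)/(∂F/∂y) = -(6sin(y))/(6x·cos(y)) = -tan(y)/x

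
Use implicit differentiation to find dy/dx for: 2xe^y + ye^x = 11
Apply d/dx to both sides, remembering that y depends on x. Each occurrence of y therefore brings in a y' = dy/dx via the chain rule.

With F(x, y) equal to the left-hand side minus the right, differentiate F term by term:
  d/dx[2x·e^(y)] = 2x·y'·e^(y) + 2e^(y)
  d/dx[y·e^(x)] = y·e^(x) + y'·e^(x)
  d/dx[-11] = 0
Adding these up, d/dx[F] = 0 becomes
  (y·e^(x) + 2e^(y)) + (2x·e^(y) + e^(x))·y' = 0,
so isolating y',
  dy/dx = -(y·e^(x) + 2e^(y))/(2x·e^(y) + e^(x)) = (-y·e^(x) - 2e^(y))/(2x·e^(y) + e^(x))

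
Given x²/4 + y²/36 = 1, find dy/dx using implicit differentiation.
Differentiate both sides with respect to x, treating y as y(x). By the chain rule, any term containing y contributes a factor of y' = dy/dx when we differentiate it.

Move every term to one side and write the relation as F(x, y) = 0. Term by term,
  d/dx[x^2/4] = x/2
  d/dx[y^2/36] = y·y'/18
  d/dx[-1] = 0

The pieces without y' make up ∂F/∂x and the coefficient of y' is ∂F/∂y:
  ∂F/∂x = x/2,
  ∂F/∂y = y/18.

Since d/dx[F] = ∂F/∂x + (∂F/∂y)·y' = 0, solve for y':
  (∂F/∂y)·y' = -∂F/∂x
  dy/dx = -(∂F/∂x)/(∂F/∂y) = -(x/2)/(y/18) = -9x/y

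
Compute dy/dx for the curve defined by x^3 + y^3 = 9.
Differentiate both sides with respect to x, treating y as y(x). By the chain rule, any term containing y contributes a factor of y' = dy/dx when we differentiate it.

Move every term to one side and write the relation as F(x, y) = 0. Term by term,
  d/dx[x^3] = 3x^2
  d/dx[y^3] = 3y^2·y'
  d/dx[-9] = 0

The pieces without y' make up ∂F/∂x and the coefficient of y' is ∂F/∂y:
  ∂F/∂x = 3x^2,
  ∂F/∂y = 3y^2.

Since d/dx[F] = ∂F/∂x + (∂F/∂y)·y' = 0, solve for y':
  (∂F/∂y)·y' = -∂F/∂x
  dy/dx = -(∂F/∂x)/(∂F/∂y) = -(3x^2)/(3y^2) = -x^2/y^2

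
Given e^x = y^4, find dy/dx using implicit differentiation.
Take d/dx of both sides. Since y is implicitly a function of x, the chain rule attaches a y' = dy/dx factor whenever we differentiate through y.

Set F(x, y) = (left side) − (right side), so the curve is F = 0. Differentiating each term of F:
  d/dx[-y^4] = -4y^3·y'
  d/dx[e^(x)] = e^(x)

Collecting, the y'-free part is the partial derivative in x and the y' coefficient is the partial derivative in y:
  ∂F/∂x = e^(x)
  ∂F/∂y = -4y^3

so d/dx[F(x, y(x))] = ∂F/∂x + (∂F/∂y)·y' = 0. Rearranging,
  dy/dx = -(∂F/∂x)/(∂F/∂y) = -(e^(x))/(-4y^3) = e^(x)/(4y^3)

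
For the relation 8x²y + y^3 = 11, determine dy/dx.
Apply d/dx to both sides, remembering that y depends on x. Each occurrence of y therefore brings in a y' = dy/dx via the chain rule.

With F(x, y) equal to the left-hand side minus the right, differentiate F term by term:
  d/dx[8x^2y] = 8x^2·y' + 16xy
  d/dx[y^3] = 3y^2·y'
  d/dx[-11] = 0
Adding these up, d/dx[F] = 0 becomes
  (16xy) + (8x^2 + 3y^2)·y' = 0,
so isolating y',
  dy/dx = -(16xy)/(8x^2 + 3y^2) = -16xy/(8x^2 + 3y^2)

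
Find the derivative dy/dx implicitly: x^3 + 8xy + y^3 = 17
Differentiate both sides with respect to x, treating y as y(x). By the chain rule, any term containing y contributes a factor of y' = dy/dx when we differentiate it.

Move every term to one side and write the relation as F(x, y) = 0. Term by term,
  d/dx[x^3] = 3x^2
  d/dx[8xy] = 8x·y' + 8y
  d/dx[y^3] = 3y^2·y'
  d/dx[-17] = 0

The pieces without y' make up ∂F/∂x and the coefficient of y' is ∂F/∂y:
  ∂F/∂x = 3x^2 + 8y,
  ∂F/∂y = 8x + 3y^2.

Since d/dx[F] = ∂F/∂x + (∂F/∂y)·y' = 0, solve for y':
  (∂F/∂y)·y' = -∂F/∂x
  dy/dx = -(∂F/∂x)/(∂F/∂y) = -(3x^2 + 8y)/(8x + 3y^2) = (-3x^2 - 8y)/(8x + 3y^2)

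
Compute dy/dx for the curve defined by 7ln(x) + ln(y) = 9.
Apply d/dx to both sides, remembering that y depends on x. Each occurrence of y therefore brings in a y' = dy/dx via the chain rule.

With F(x, y) equal to the left-hand side minus the right, differentiate F term by term:
  d/dx[7ln(x)] = 7/x
  d/dx[ln(y)] = y'/y
  d/dx[-9] = 0
Adding these up, d/dx[F] = 0 becomes
  (7/x) + (1/y)·y' = 0,
so isolating y',
  dy/dx = -(7/x)/(1/y) = -7y/x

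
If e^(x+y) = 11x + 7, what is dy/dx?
Take d/dx of both sides. Since y is implicitly a function of x, the chain rule attaches a y' = dy/dx factor whenever we differentiate through y.

Set F(x, y) = (left side) − (right side), so the curve is F = 0. Differentiating each term of F:
  d/dx[-11x] = -11
  d/dx[e^(x + y)] = (y' + 1)·e^(x + y)
  d/dx[-7] = 0

Collecting, the y'-free part is the partial derivative in x and the y' coefficient is the partial derivative in y:
  ∂F/∂x = e^(x + y) - 11
  ∂F/∂y = e^(x + y)

so d/dx[F(x, y(x))] = ∂F/∂x + (∂F/∂y)·y' = 0. Rearranging,
  dy/dx = -(∂F/∂x)/(∂F/∂y) = -(e^(x + y) - 11)/(e^(x + y)) = 11e^(-x - y) - 1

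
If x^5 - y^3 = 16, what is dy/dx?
Apply d/dx to both sides, remembering that y depends on x. Each occurrence of y therefore brings in a y' = dy/dx via the chain rule.

With F(x, y) equal to the left-hand side minus the right, differentiate F term by term:
  d/dx[x^5] = 5x^4
  d/dx[-y^3] = -3y^2·y'
  d/dx[-16] = 0
Adding these up, d/dx[F] = 0 becomes
  (5x^4) + (-3y^2)·y' = 0,
so isolating y',
  dy/dx = -(5x^4)/(-3y^2) = 5x^4/(3y^2)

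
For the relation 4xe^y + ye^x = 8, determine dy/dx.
Differentiate both sides with respect to x, treating y as y(x). By the chain rule, any term containing y contributes a factor of y' = dy/dx when we differentiate it.

Move every term to one side and write the relation as F(x, y) = 0. Term by term,
  d/dx[4x·e^(y)] = 4x·y'·e^(y) + 4e^(y)
  d/dx[y·e^(x)] = y·e^(x) + y'·e^(x)
  d/dx[-8] = 0

The pieces without y' make up ∂F/∂x and the coefficient of y' is ∂F/∂y:
  ∂F/∂x = y·e^(x) + 4e^(y),
  ∂F/∂y = 4x·e^(y) + e^(x).

Since d/dx[F] = ∂F/∂x + (∂F/∂y)·y' = 0, solve for y':
  (∂F/∂y)·y' = -∂F/∂x
  dy/dx = -(∂F/∂x)/(∂F/∂y) = -(y·e^(x) + 4e^(y))/(4x·e^(y) + e^(x)) = (-y·e^(x) - 4e^(y))/(4x·e^(y) + e^(x))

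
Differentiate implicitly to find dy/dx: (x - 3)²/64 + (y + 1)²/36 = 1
Differentiate the relation implicitly: treat y = y(x) and apply the chain rule, so every y-derivative picks up a y' = dy/dx factor.

With everything moved to the left-hand side, differentiate term by term:
  d/dx[(x - 3)^2/64] = x/32 - 3/32
  d/dx[(y + 1)^2/36] = y'(y + 1)/18
  d/dx[-1] = 0

Separating the contributions that come from x directly and those that come through y:
  without y':      x/32 - 3/32
  multiplying y':  y/18 + 1/18

so (x/32 - 3/32) + (y/18 + 1/18)·y' = 0, and therefore
  dy/dx = -(x/32 - 3/32)/(y/18 + 1/18)
        = -((x - 3)/32)/((y + 1)/18) = 9(3 - x)/(16(y + 1))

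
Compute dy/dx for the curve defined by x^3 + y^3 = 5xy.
Apply d/dx to both sides, remembering that y depends on x. Each occurrence of y therefore brings in a y' = dy/dx via the chain rule.

With F(x, y) equal to the left-hand side minus the right, differentiate F term by term:
  d/dx[x^3] = 3x^2
  d/dx[-5xy] = -5x·y' - 5y
  d/dx[y^3] = 3y^2·y'
Adding these up, d/dx[F] = 0 becomes
  (3x^2 - 5y) + (-5x + 3y^2)·y' = 0,
so isolating y',
  dy/dx = -(3x^2 - 5y)/(-5x + 3y^2) = (3x^2 - 5y)/(5x - 3y^2)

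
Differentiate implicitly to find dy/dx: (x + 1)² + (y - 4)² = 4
Take d/dx of both sides. Since y is implicitly a function of x, the chain rule attaches a y' = dy/dx factor whenever we differentiate through y.

Set F(x, y) = (left side) − (right side), so the curve is F = 0. Differentiating each term of F:
  d/dx[(x + 1)^2] = 2x + 2
  d/dx[(y - 4)^2] = 2·y'(y - 4)
  d/dx[-4] = 0

Collecting, the y'-free part is the partial derivative in x and the y' coefficient is the partial derivative in y:
  ∂F/∂x = 2x + 2
  ∂F/∂y = 2y - 8

so d/dx[F(x, y(x))] = ∂F/∂x + (∂F/∂y)·y' = 0. Rearranging,
  dy/dx = -(∂F/∂x)/(∂F/∂y) = -(2x + 2)/(2y - 8) = (-x - 1)/(y - 4)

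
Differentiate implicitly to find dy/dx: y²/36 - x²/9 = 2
Take d/dx of both sides. Since y is implicitly a function of x, the chain rule attaches a y' = dy/dx factor whenever we differentiate through y.

Set F(x, y) = (left side) − (right side), so the curve is F = 0. Differentiating each term of F:
  d/dx[-x^2/9] = -2x/9
  d/dx[y^2/36] = y·y'/18
  d/dx[-2] = 0

Collecting, the y'-free part is the partial derivative in x and the y' coefficient is the partial derivative in y:
  ∂F/∂x = -2x/9
  ∂F/∂y = y/18

so d/dx[F(x, y(x))] = ∂F/∂x + (∂F/∂y)·y' = 0. Rearranging,
  dy/dx = -(∂F/∂x)/(∂F/∂y) = -(-2x/9)/(y/18) = 4x/y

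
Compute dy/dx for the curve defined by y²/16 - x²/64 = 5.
Differentiate both sides with respect to x, treating y as y(x). By the chain rule, any term containing y contributes a factor of y' = dy/dx when we differentiate it.

Move every term to one side and write the relation as F(x, y) = 0. Term by term,
  d/dx[-x^2/64] = -x/32
  d/dx[y^2/16] = y·y'/8
  d/dx[-5] = 0

The pieces without y' make up ∂F/∂x and the coefficient of y' is ∂F/∂y:
  ∂F/∂x = -x/32,
  ∂F/∂y = y/8.

Since d/dx[F] = ∂F/∂x + (∂F/∂y)·y' = 0, solve for y':
  (∂F/∂y)·y' = -∂F/∂x
  dy/dx = -(∂F/∂x)/(∂F/∂y) = -(-x/32)/(y/8) = x/(4y)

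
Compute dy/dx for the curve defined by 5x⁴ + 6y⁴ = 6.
Apply d/dx to both sides, remembering that y depends on x. Each occurrence of y therefore brings in a y' = dy/dx via the chain rule.

With F(x, y) equal to the left-hand side minus the right, differentiate F term by term:
  d/dx[5x^4] = 20x^3
  d/dx[6y^4] = 24y^3·y'
  d/dx[-6] = 0
Adding these up, d/dx[F] = 0 becomes
  (20x^3) + (24y^3)·y' = 0,
so isolating y',
  dy/dx = -(20x^3)/(24y^3) = -5x^3/(6y^3)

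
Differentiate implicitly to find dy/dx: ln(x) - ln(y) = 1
Differentiate both sides with respect to x, treating y as y(x). By the chain rule, any term containing y contributes a factor of y' = dy/dx when we differentiate it.

Move every term to one side and write the relation as F(x, y) = 0. Term by term,
  d/dx[ln(x)] = 1/x
  d/dx[-ln(y)] = -y'/y
  d/dx[-1] = 0

The pieces without y' make up ∂F/∂x and the coefficient of y' is ∂F/∂y:
  ∂F/∂x = 1/x,
  ∂F/∂y = -1/y.

Since d/dx[F] = ∂F/∂x + (∂F/∂y)·y' = 0, solve for y':
  (∂F/∂y)·y' = -∂F/∂x
  dy/dx = -(∂F/∂x)/(∂F/∂y) = -(1/x)/(-1/y) = y/x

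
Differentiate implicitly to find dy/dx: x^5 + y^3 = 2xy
Take d/dx of both sides. Since y is implicitly a function of x, the chain rule attaches a y' = dy/dx factor whenever we differentiate through y.

Set F(x, y) = (left side) − (right side), so the curve is F = 0. Differentiating each term of F:
  d/dx[x^5] = 5x^4
  d/dx[-2xy] = -2x·y' - 2y
  d/dx[y^3] = 3y^2·y'

Collecting, the y'-free part is the partial derivative in x and the y' coefficient is the partial derivative in y:
  ∂F/∂x = 5x^4 - 2y
  ∂F/∂y = -2x + 3y^2

so d/dx[F(x, y(x))] = ∂F/∂x + (∂F/∂y)·y' = 0. Rearranging,
  dy/dx = -(∂F/∂x)/(∂F/∂y) = -(5x^4 - 2y)/(-2x + 3y^2) = (5x^4 - 2y)/(2x - 3y^2)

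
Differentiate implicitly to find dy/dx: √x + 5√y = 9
Apply d/dx to both sides, remembering that y depends on x. Each occurrence of y therefore brings in a y' = dy/dx via the chain rule.

With F(x, y) equal to the left-hand side minus the right, differentiate F term by term:
  d/dx[√(x)] = 1/(2√(x))
  d/dx[5√(y)] = 5·y'/(2√(y))
  d/dx[-9] = 0
Adding these up, d/dx[F] = 0 becomes
  (1/(2√(x))) + (5/(2√(y)))·y' = 0,
so isolating y',
  dy/dx = -(1/(2√(x)))/(5/(2√(y))) = -√(y)/(5√(x))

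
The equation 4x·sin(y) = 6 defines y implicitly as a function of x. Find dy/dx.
Differentiate both sides with respect to x, treating y as y(x). By the chain rule, any term containing y contributes a factor of y' = dy/dx when we differentiate it.

Move every term to one side and write the relation as F(x, y) = 0. Term by term,
  d/dx[4x·sin(y)] = 4x·y'·cos(y) + 4sin(y)
  d/dx[-6] = 0

The pieces without y' make up ∂F/∂x and the coefficient of y' is ∂F/∂y:
  ∂F/∂x = 4sin(y),
  ∂F/∂y = 4x·cos(y).

Since d/dx[F] = ∂F/∂x + (∂F/∂y)·y' = 0, solve for y':
  (∂F/∂y)·y' = -∂F/∂x
  dy/dx = -(∂F/∂x)/(∂F/∂y) = -(4sin(y))/(4x·cos(y)) = -tan(y)/x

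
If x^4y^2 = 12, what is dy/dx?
Apply d/dx to both sides, remembering that y depends on x. Each occurrence of y therefore brings in a y' = dy/dx via the chain rule.

With F(x, y) equal to the left-hand side minus the right, differentiate F term by term:
  d/dx[x^4y^2] = 2x^4y·y' + 4x^3y^2
  d/dx[-12] = 0
Adding these up, d/dx[F] = 0 becomes
  (4x^3y^2) + (2x^4y)·y' = 0,
so isolating y',
  dy/dx = -(4x^3y^2)/(2x^4y) = -2y/x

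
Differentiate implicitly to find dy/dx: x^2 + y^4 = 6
Take d/dx of both sides. Since y is implicitly a function of x, the chain rule attaches a y' = dy/dx factor whenever we differentiate through y.

Set F(x, y) = (left side) − (right side), so the curve is F = 0. Differentiating each term of F:
  d/dx[x^2] = 2x
  d/dx[y^4] = 4y^3·y'
  d/dx[-6] = 0

Collecting, the y'-free part is the partial derivative in x and the y' coefficient is the partial derivative in y:
  ∂F/∂x = 2x
  ∂F/∂y = 4y^3

so d/dx[F(x, y(x))] = ∂F/∂x + (∂F/∂y)·y' = 0. Rearranging,
  dy/dx = -(∂F/∂x)/(∂F/∂y) = -(2x)/(4y^3) = -x/(2y^3)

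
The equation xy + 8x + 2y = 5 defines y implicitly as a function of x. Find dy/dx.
Differentiate both sides with respect to x, treating y as y(x). By the chain rule, any term containing y contributes a factor of y' = dy/dx when we differentiate it.

Move every term to one side and write the relation as F(x, y) = 0. Term by term,
  d/dx[xy] = x·y' + y
  d/dx[8x] = 8
  d/dx[2y] = 2·y'
  d/dx[-5] = 0

The pieces without y' make up ∂F/∂x and the coefficient of y' is ∂F/∂y:
  ∂F/∂x = y + 8,
  ∂F/∂y = x + 2.

Since d/dx[F] = ∂F/∂x + (∂F/∂y)·y' = 0, solve for y':
  (∂F/∂y)·y' = -∂F/∂x
  dy/dx = -(∂F/∂x)/(∂F/∂y) = -(y + 8)/(x + 2) = (-y - 8)/(x + 2)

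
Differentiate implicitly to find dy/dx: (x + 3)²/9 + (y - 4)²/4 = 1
Differentiate the relation implicitly: treat y = y(x) and apply the chain rule, so every y-derivative picks up a y' = dy/dx factor.

With everything moved to the left-hand side, differentiate term by term:
  d/dx[(x + 3)^2/9] = 2x/9 + 2/3
  d/dx[(y - 4)^2/4] = y'(y - 4)/2
  d/dx[-1] = 0

Separating the contributions that come from x directly and those that come through y:
  without y':      2x/9 + 2/3
  multiplying y':  y/2 - 2

so (2x/9 + 2/3) + (y/2 - 2)·y' = 0, and therefore
  dy/dx = -(2x/9 + 2/3)/(y/2 - 2)
        = -(2(x + 3)/9)/((y - 4)/2) = 4(-x - 3)/(9(y - 4))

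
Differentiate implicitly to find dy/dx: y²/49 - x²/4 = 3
Differentiate the relation implicitly: treat y = y(x) and apply the chain rule, so every y-derivative picks up a y' = dy/dx factor.

With everything moved to the left-hand side, differentiate term by term:
  d/dx[-x^2/4] = -x/2
  d/dx[y^2/49] = 2y·y'/49
  d/dx[-3] = 0

Separating the contributions that come from x directly and those that come through y:
  without y':      -x/2
  multiplying y':  2y/49

so (-x/2) + (2y/49)·y' = 0, and therefore
  dy/dx = -(-x/2)/(2y/49) = 49x/(4y)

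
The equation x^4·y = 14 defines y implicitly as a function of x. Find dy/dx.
Differentiate both sides with respect to x, treating y as y(x). By the chain rule, any term containing y contributes a factor of y' = dy/dx when we differentiate it.

Move every term to one side and write the relation as F(x, y) = 0. Term by term,
  d/dx[x^4y] = x^4·y' + 4x^3y
  d/dx[-14] = 0

The pieces without y' make up ∂F/∂x and the coefficient of y' is ∂F/∂y:
  ∂F/∂x = 4x^3y,
  ∂F/∂y = x^4.

Since d/dx[F] = ∂F/∂x + (∂F/∂y)·y' = 0, solve for y':
  (∂F/∂y)·y' = -∂F/∂x
  dy/dx = -(∂F/∂x)/(∂F/∂y) = -(4x^3y)/(x^4) = -4y/x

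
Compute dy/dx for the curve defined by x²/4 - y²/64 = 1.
Differentiate both sides with respect to x, treating y as y(x). By the chain rule, any term containing y contributes a factor of y' = dy/dx when we differentiate it.

Move every term to one side and write the relation as F(x, y) = 0. Term by term,
  d/dx[x^2/4] = x/2
  d/dx[-y^2/64] = -y·y'/32
  d/dx[-1] = 0

The pieces without y' make up ∂F/∂x and the coefficient of y' is ∂F/∂y:
  ∂F/∂x = x/2,
  ∂F/∂y = -y/32.

Since d/dx[F] = ∂F/∂x + (∂F/∂y)·y' = 0, solve for y':
  (∂F/∂y)·y' = -∂F/∂x
  dy/dx = -(∂F/∂x)/(∂F/∂y) = -(x/2)/(-y/32) = 16x/y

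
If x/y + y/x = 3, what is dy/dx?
Differentiate the relation implicitly: treat y = y(x) and apply the chain rule, so every y-derivative picks up a y' = dy/dx factor.

With everything moved to the left-hand side, differentiate term by term:
  d/dx[x/y] = -x·y'/y^2 + 1/y
  d/dx[y/x] = y'/x - y/x^2
  d/dx[-3] = 0

Separating the contributions that come from x directly and those that come through y:
  without y':      1/y - y/x^2
  multiplying y':  -x/y^2 + 1/x

so (1/y - y/x^2) + (-x/y^2 + 1/x)·y' = 0, and therefore
  dy/dx = -(1/y - y/x^2)/(-x/y^2 + 1/x)
        = -((x - y)(x + y)/(x^2y))/(-(x - y)(x + y)/(xy^2)) = y/x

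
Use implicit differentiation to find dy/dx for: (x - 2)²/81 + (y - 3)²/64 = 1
Differentiate the relation implicitly: treat y = y(x) and apply the chain rule, so every y-derivative picks up a y' = dy/dx factor.

With everything moved to the left-hand side, differentiate term by term:
  d/dx[(x - 2)^2/81] = 2x/81 - 4/81
  d/dx[(y - 3)^2/64] = y'(y - 3)/32
  d/dx[-1] = 0

Separating the contributions that come from x directly and those that come through y:
  without y':      2x/81 - 4/81
  multiplying y':  y/32 - 3/32

so (2x/81 - 4/81) + (y/32 - 3/32)·y' = 0, and therefore
  dy/dx = -(2x/81 - 4/81)/(y/32 - 3/32)
        = -(2(x - 2)/81)/((y - 3)/32) = 64(2 - x)/(81(y - 3))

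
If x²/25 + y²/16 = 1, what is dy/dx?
Apply d/dx to both sides, remembering that y depends on x. Each occurrence of y therefore brings in a y' = dy/dx via the chain rule.

With F(x, y) equal to the left-hand side minus the right, differentiate F term by term:
  d/dx[x^2/25] = 2x/25
  d/dx[y^2/16] = y·y'/8
  d/dx[-1] = 0
Adding these up, d/dx[F] = 0 becomes
  (2x/25) + (y/8)·y' = 0,
so isolating y',
  dy/dx = -(2x/25)/(y/8) = -16x/(25y)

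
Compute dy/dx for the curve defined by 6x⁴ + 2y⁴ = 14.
Differentiate both sides with respect to x, treating y as y(x). By the chain rule, any term containing y contributes a factor of y' = dy/dx when we differentiate it.

Move every term to one side and write the relation as F(x, y) = 0. Term by term,
  d/dx[6x^4] = 24x^3
  d/dx[2y^4] = 8y^3·y'
  d/dx[-14] = 0

The pieces without y' make up ∂F/∂x and the coefficient of y' is ∂F/∂y:
  ∂F/∂x = 24x^3,
  ∂F/∂y = 8y^3.

Since d/dx[F] = ∂F/∂x + (∂F/∂y)·y' = 0, solve for y':
  (∂F/∂y)·y' = -∂F/∂x
  dy/dx = -(∂F/∂x)/(∂F/∂y) = -(24x^3)/(8y^3) = -3x^3/y^3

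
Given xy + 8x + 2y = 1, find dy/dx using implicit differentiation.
Take d/dx of both sides. Since y is implicitly a function of x, the chain rule attaches a y' = dy/dx factor whenever we differentiate through y.

Set F(x, y) = (left side) − (right side), so the curve is F = 0. Differentiating each term of F:
  d/dx[xy] = x·y' + y
  d/dx[8x] = 8
  d/dx[2y] = 2·y'
  d/dx[-1] = 0

Collecting, the y'-free part is the partial derivative in x and the y' coefficient is the partial derivative in y:
  ∂F/∂x = y + 8
  ∂F/∂y = x + 2

so d/dx[F(x, y(x))] = ∂F/∂x + (∂F/∂y)·y' = 0. Rearranging,
  dy/dx = -(∂F/∂x)/(∂F/∂y) = -(y + 8)/(x + 2) = (-y - 8)/(x + 2)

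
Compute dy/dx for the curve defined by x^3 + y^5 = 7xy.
Differentiate the relation implicitly: treat y = y(x) and apply the chain rule, so every y-derivative picks up a y' = dy/dx factor.

With everything moved to the left-hand side, differentiate term by term:
  d/dx[x^3] = 3x^2
  d/dx[-7xy] = -7x·y' - 7y
  d/dx[y^5] = 5y^4·y'

Separating the contributions that come from x directly and those that come through y:
  without y':      3x^2 - 7y
  multiplying y':  -7x + 5y^4

so (3x^2 - 7y) + (-7x + 5y^4)·y' = 0, and therefore
  dy/dx = -(3x^2 - 7y)/(-7x + 5y^4) = (3x^2 - 7y)/(7x - 5y^4)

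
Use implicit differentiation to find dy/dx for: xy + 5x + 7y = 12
Differentiate both sides with respect to x, treating y as y(x). By the chain rule, any term containing y contributes a factor of y' = dy/dx when we differentiate it.

Move every term to one side and write the relation as F(x, y) = 0. Term by term,
  d/dx[xy] = x·y' + y
  d/dx[5x] = 5
  d/dx[7y] = 7·y'
  d/dx[-12] = 0

The pieces without y' make up ∂F/∂x and the coefficient of y' is ∂F/∂y:
  ∂F/∂x = y + 5,
  ∂F/∂y = x + 7.

Since d/dx[F] = ∂F/∂x + (∂F/∂y)·y' = 0, solve for y':
  (∂F/∂y)·y' = -∂F/∂x
  dy/dx = -(∂F/∂x)/(∂F/∂y) = -(y + 5)/(x + 7) = (-y - 5)/(x + 7)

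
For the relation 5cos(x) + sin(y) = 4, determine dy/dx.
Apply d/dx to both sides, remembering that y depends on x. Each occurrence of y therefore brings in a y' = dy/dx via the chain rule.

With F(x, y) equal to the left-hand side minus the right, differentiate F term by term:
  d/dx[sin(y)] = y'·cos(y)
  d/dx[5cos(x)] = -5sin(x)
  d/dx[-4] = 0
Adding these up, d/dx[F] = 0 becomes
  (-5sin(x)) + (cos(y))·y' = 0,
so isolating y',
  dy/dx = -(-5sin(x))/(cos(y)) = 5sin(x)/cos(y)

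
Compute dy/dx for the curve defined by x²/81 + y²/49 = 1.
Differentiate both sides with respect to x, treating y as y(x). By the chain rule, any term containing y contributes a factor of y' = dy/dx when we differentiate it.

Move every term to one side and write the relation as F(x, y) = 0. Term by term,
  d/dx[x^2/81] = 2x/81
  d/dx[y^2/49] = 2y·y'/49
  d/dx[-1] = 0

The pieces without y' make up ∂F/∂x and the coefficient of y' is ∂F/∂y:
  ∂F/∂x = 2x/81,
  ∂F/∂y = 2y/49.

Since d/dx[F] = ∂F/∂x + (∂F/∂y)·y' = 0, solve for y':
  (∂F/∂y)·y' = -∂F/∂x
  dy/dx = -(∂F/∂x)/(∂F/∂y) = -(2x/81)/(2y/49) = -49x/(81y)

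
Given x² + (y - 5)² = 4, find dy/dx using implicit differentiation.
Take d/dx of both sides. Since y is implicitly a function of x, the chain rule attaches a y' = dy/dx factor whenever we differentiate through y.

Set F(x, y) = (left side) − (right side), so the curve is F = 0. Differentiating each term of F:
  d/dx[x^2] = 2x
  d/dx[(y - 5)^2] = 2·y'(y - 5)
  d/dx[-4] = 0

Collecting, the y'-free part is the partial derivative in x and the y' coefficient is the partial derivative in y:
  ∂F/∂x = 2x
  ∂F/∂y = 2y - 10

so d/dx[F(x, y(x))] = ∂F/∂x + (∂F/∂y)·y' = 0. Rearranging,
  dy/dx = -(∂F/∂x)/(∂F/∂y) = -(2x)/(2y - 10) = -x/(y - 5)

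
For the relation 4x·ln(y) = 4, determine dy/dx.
Apply d/dx to both sides, remembering that y depends on x. Each occurrence of y therefore brings in a y' = dy/dx via the chain rule.

With F(x, y) equal to the left-hand side minus the right, differentiate F term by term:
  d/dx[4x·ln(y)] = 4x·y'/y + 4ln(y)
  d/dx[-4] = 0
Adding these up, d/dx[F] = 0 becomes
  (4ln(y)) + (4x/y)·y' = 0,
so isolating y',
  dy/dx = -(4ln(y))/(4x/y) = -y·ln(y)/x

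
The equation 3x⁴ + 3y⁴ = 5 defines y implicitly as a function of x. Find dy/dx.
Apply d/dx to both sides, remembering that y depends on x. Each occurrence of y therefore brings in a y' = dy/dx via the chain rule.

With F(x, y) equal to the left-hand side minus the right, differentiate F term by term:
  d/dx[3x^4] = 12x^3
  d/dx[3y^4] = 12y^3·y'
  d/dx[-5] = 0
Adding these up, d/dx[F] = 0 becomes
  (12x^3) + (12y^3)·y' = 0,
so isolating y',
  dy/dx = -(12x^3)/(12y^3) = -x^3/y^3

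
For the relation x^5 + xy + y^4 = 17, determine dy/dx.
Take d/dx of both sides. Since y is implicitly a function of x, the chain rule attaches a y' = dy/dx factor whenever we differentiate through y.

Set F(x, y) = (left side) − (right side), so the curve is F = 0. Differentiating each term of F:
  d/dx[x^5] = 5x^4
  d/dx[xy] = x·y' + y
  d/dx[y^4] = 4y^3·y'
  d/dx[-17] = 0

Collecting, the y'-free part is the partial derivative in x and the y' coefficient is the partial derivative in y:
  ∂F/∂x = 5x^4 + y
  ∂F/∂y = x + 4y^3

so d/dx[F(x, y(x))] = ∂F/∂x + (∂F/∂y)·y' = 0. Rearranging,
  dy/dx = -(∂F/∂x)/(∂F/∂y) = -(5x^4 + y)/(x + 4y^3) = (-5x^4 - y)/(x + 4y^3)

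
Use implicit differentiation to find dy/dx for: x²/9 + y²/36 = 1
Take d/dx of both sides. Since y is implicitly a function of x, the chain rule attaches a y' = dy/dx factor whenever we differentiate through y.

Set F(x, y) = (left side) − (right side), so the curve is F = 0. Differentiating each term of F:
  d/dx[x^2/9] = 2x/9
  d/dx[y^2/36] = y·y'/18
  d/dx[-1] = 0

Collecting, the y'-free part is the partial derivative in x and the y' coefficient is the partial derivative in y:
  ∂F/∂x = 2x/9
  ∂F/∂y = y/18

so d/dx[F(x, y(x))] = ∂F/∂x + (∂F/∂y)·y' = 0. Rearranging,
  dy/dx = -(∂F/∂x)/(∂F/∂y) = -(2x/9)/(y/18) = -4x/y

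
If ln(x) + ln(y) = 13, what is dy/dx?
Differentiate the relation implicitly: treat y = y(x) and apply the chain rule, so every y-derivative picks up a y' = dy/dx factor.

With everything moved to the left-hand side, differentiate term by term:
  d/dx[ln(x)] = 1/x
  d/dx[ln(y)] = y'/y
  d/dx[-13] = 0

Separating the contributions that come from x directly and those that come through y:
  without y':      1/x
  multiplying y':  1/y

so (1/x) + (1/y)·y' = 0, and therefore
  dy/dx = -(1/x)/(1/y) = -y/x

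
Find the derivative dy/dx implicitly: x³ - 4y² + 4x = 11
Differentiate both sides with respect to x, treating y as y(x). By the chain rule, any term containing y contributes a factor of y' = dy/dx when we differentiate it.

Move every term to one side and write the relation as F(x, y) = 0. Term by term,
  d/dx[x^3] = 3x^2
  d/dx[4x] = 4
  d/dx[-4y^2] = -8y·y'
  d/dx[-11] = 0

The pieces without y' make up ∂F/∂x and the coefficient of y' is ∂F/∂y:
  ∂F/∂x = 3x^2 + 4,
  ∂F/∂y = -8y.

Since d/dx[F] = ∂F/∂x + (∂F/∂y)·y' = 0, solve for y':
  (∂F/∂y)·y' = -∂F/∂x
  dy/dx = -(∂F/∂x)/(∂F/∂y) = -(3x^2 + 4)/(-8y) = (3x^2 + 4)/(8y)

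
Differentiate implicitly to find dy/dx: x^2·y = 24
Apply d/dx to both sides, remembering that y depends on x. Each occurrence of y therefore brings in a y' = dy/dx via the chain rule.

With F(x, y) equal to the left-hand side minus the right, differentiate F term by term:
  d/dx[x^2y] = x^2·y' + 2xy
  d/dx[-24] = 0
Adding these up, d/dx[F] = 0 becomes
  (2xy) + (x^2)·y' = 0,
so isolating y',
  dy/dx = -(2xy)/(x^2) = -2y/x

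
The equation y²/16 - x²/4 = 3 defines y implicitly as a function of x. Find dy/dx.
Apply d/dx to both sides, remembering that y depends on x. Each occurrence of y therefore brings in a y' = dy/dx via the chain rule.

With F(x, y) equal to the left-hand side minus the right, differentiate F term by term:
  d/dx[-x^2/4] = -x/2
  d/dx[y^2/16] = y·y'/8
  d/dx[-3] = 0
Adding these up, d/dx[F] = 0 becomes
  (-x/2) + (y/8)·y' = 0,
so isolating y',
  dy/dx = -(-x/2)/(y/8) = 4x/y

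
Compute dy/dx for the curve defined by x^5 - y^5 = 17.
Apply d/dx to both sides, remembering that y depends on x. Each occurrence of y therefore brings in a y' = dy/dx via the chain rule.

With F(x, y) equal to the left-hand side minus the right, differentiate F term by term:
  d/dx[x^5] = 5x^4
  d/dx[-y^5] = -5y^4·y'
  d/dx[-17] = 0
Adding these up, d/dx[F] = 0 becomes
  (5x^4) + (-5y^4)·y' = 0,
so isolating y',
  dy/dx = -(5x^4)/(-5y^4) = x^4/y^4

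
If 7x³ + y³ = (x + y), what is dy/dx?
Apply d/dx to both sides, remembering that y depends on x. Each occurrence of y therefore brings in a y' = dy/dx via the chain rule.

With F(x, y) equal to the left-hand side minus the right, differentiate F term by term:
  d/dx[7x^3] = 21x^2
  d/dx[-x] = -1
  d/dx[y^3] = 3y^2·y'
  d/dx[-y] = -y'
Adding these up, d/dx[F] = 0 becomes
  (21x^2 - 1) + (3y^2 - 1)·y' = 0,
so isolating y',
  dy/dx = -(21x^2 - 1)/(3y^2 - 1) = (1 - 21x^2)/(3y^2 - 1)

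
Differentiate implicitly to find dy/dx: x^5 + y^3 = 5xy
Apply d/dx to both sides, remembering that y depends on x. Each occurrence of y therefore brings in a y' = dy/dx via the chain rule.

With F(x, y) equal to the left-hand side minus the right, differentiate F term by term:
  d/dx[x^5] = 5x^4
  d/dx[-5xy] = -5x·y' - 5y
  d/dx[y^3] = 3y^2·y'
Adding these up, d/dx[F] = 0 becomes
  (5x^4 - 5y) + (-5x + 3y^2)·y' = 0,
so isolating y',
  dy/dx = -(5x^4 - 5y)/(-5x + 3y^2) = 5(x^4 - y)/(5x - 3y^2)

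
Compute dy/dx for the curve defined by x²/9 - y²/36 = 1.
Differentiate the relation implicitly: treat y = y(x) and apply the chain rule, so every y-derivative picks up a y' = dy/dx factor.

With everything moved to the left-hand side, differentiate term by term:
  d/dx[x^2/9] = 2x/9
  d/dx[-y^2/36] = -y·y'/18
  d/dx[-1] = 0

Separating the contributions that come from x directly and those that come through y:
  without y':      2x/9
  multiplying y':  -y/18

so (2x/9) + (-y/18)·y' = 0, and therefore
  dy/dx = -(2x/9)/(-y/18) = 4x/y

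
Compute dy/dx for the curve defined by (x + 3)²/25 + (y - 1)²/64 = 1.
Apply d/dx to both sides, remembering that y depends on x. Each occurrence of y therefore brings in a y' = dy/dx via the chain rule.

With F(x, y) equal to the left-hand side minus the right, differentiate F term by term:
  d/dx[(x + 3)^2/25] = 2x/25 + 6/25
  d/dx[(y - 1)^2/64] = y'(y - 1)/32
  d/dx[-1] = 0
Adding these up, d/dx[F] = 0 becomes
  (2x/25 + 6/25) + (y/32 - 1/32)·y' = 0,
so isolating y',
  dy/dx = -(2x/25 + 6/25)/(y/32 - 1/32)
        = -(2(x + 3)/25)/((y - 1)/32) = 64(-x - 3)/(25(y - 1))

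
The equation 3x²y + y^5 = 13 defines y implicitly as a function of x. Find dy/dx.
Differentiate both sides with respect to x, treating y as y(x). By the chain rule, any term containing y contributes a factor of y' = dy/dx when we differentiate it.

Move every term to one side and write the relation as F(x, y) = 0. Term by term,
  d/dx[3x^2y] = 3x^2·y' + 6xy
  d/dx[y^5] = 5y^4·y'
  d/dx[-13] = 0

The pieces without y' make up ∂F/∂x and the coefficient of y' is ∂F/∂y:
  ∂F/∂x = 6xy,
  ∂F/∂y = 3x^2 + 5y^4.

Since d/dx[F] = ∂F/∂x + (∂F/∂y)·y' = 0, solve for y':
  (∂F/∂y)·y' = -∂F/∂x
  dy/dx = -(∂F/∂x)/(∂F/∂y) = -(6xy)/(3x^2 + 5y^4) = -6xy/(3x^2 + 5y^4)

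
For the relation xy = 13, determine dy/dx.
Differentiate the relation implicitly: treat y = y(x) and apply the chain rule, so every y-derivative picks up a y' = dy/dx factor.

With everything moved to the left-hand side, differentiate term by term:
  d/dx[xy] = x·y' + y
  d/dx[-13] = 0

Separating the contributions that come from x directly and those that come through y:
  without y':      y
  multiplying y':  x

so (y) + (x)·y' = 0, and therefore
  dy/dx = -(y)/(x) = -y/x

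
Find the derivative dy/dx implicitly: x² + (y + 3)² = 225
Differentiate both sides with respect to x, treating y as y(x). By the chain rule, any term containing y contributes a factor of y' = dy/dx when we differentiate it.

Move every term to one side and write the relation as F(x, y) = 0. Term by term,
  d/dx[x^2] = 2x
  d/dx[(y + 3)^2] = 2·y'(y + 3)
  d/dx[-225] = 0

The pieces without y' make up ∂F/∂x and the coefficient of y' is ∂F/∂y:
  ∂F/∂x = 2x,
  ∂F/∂y = 2y + 6.

Since d/dx[F] = ∂F/∂x + (∂F/∂y)·y' = 0, solve for y':
  (∂F/∂y)·y' = -∂F/∂x
  dy/dx = -(∂F/∂x)/(∂F/∂y) = -(2x)/(2y + 6) = -x/(y + 3)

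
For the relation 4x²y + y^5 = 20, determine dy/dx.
Take d/dx of both sides. Since y is implicitly a function of x, the chain rule attaches a y' = dy/dx factor whenever we differentiate through y.

Set F(x, y) = (left side) − (right side), so the curve is F = 0. Differentiating each term of F:
  d/dx[4x^2y] = 4x^2·y' + 8xy
  d/dx[y^5] = 5y^4·y'
  d/dx[-20] = 0

Collecting, the y'-free part is the partial derivative in x and the y' coefficient is the partial derivative in y:
  ∂F/∂x = 8xy
  ∂F/∂y = 4x^2 + 5y^4

so d/dx[F(x, y(x))] = ∂F/∂x + (∂F/∂y)·y' = 0. Rearranging,
  dy/dx = -(∂F/∂x)/(∂F/∂y) = -(8xy)/(4x^2 + 5y^4) = -8xy/(4x^2 + 5y^4)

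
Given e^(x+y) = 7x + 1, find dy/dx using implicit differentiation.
Differentiate both sides with respect to x, treating y as y(x). By the chain rule, any term containing y contributes a factor of y' = dy/dx when we differentiate it.

Move every term to one side and write the relation as F(x, y) = 0. Term by term,
  d/dx[-7x] = -7
  d/dx[e^(x + y)] = (y' + 1)·e^(x + y)
  d/dx[-1] = 0

The pieces without y' make up ∂F/∂x and the coefficient of y' is ∂F/∂y:
  ∂F/∂x = e^(x + y) - 7,
  ∂F/∂y = e^(x + y).

Since d/dx[F] = ∂F/∂x + (∂F/∂y)·y' = 0, solve for y':
  (∂F/∂y)·y' = -∂F/∂x
  dy/dx = -(∂F/∂x)/(∂F/∂y) = -(e^(x + y) - 7)/(e^(x + y)) = 7e^(-x - y) - 1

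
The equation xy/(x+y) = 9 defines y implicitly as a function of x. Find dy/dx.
Differentiate both sides with respect to x, treating y as y(x). By the chain rule, any term containing y contributes a factor of y' = dy/dx when we differentiate it.

Move every term to one side and write the relation as F(x, y) = 0. Term by term,
  d/dx[xy/(x + y)] = xy(-y' - 1)/(x + y)^2 + x·y'/(x + y) + y/(x + y)
  d/dx[-9] = 0

The pieces without y' make up ∂F/∂x and the coefficient of y' is ∂F/∂y:
  ∂F/∂x = -xy/(x + y)^2 + y/(x + y),
  ∂F/∂y = -xy/(x + y)^2 + x/(x + y).

Since d/dx[F] = ∂F/∂x + (∂F/∂y)·y' = 0, solve for y':
  (∂F/∂y)·y' = -∂F/∂x
  dy/dx = -(∂F/∂x)/(∂F/∂y) = -(-xy/(x + y)^2 + y/(x + y))/(-xy/(x + y)^2 + x/(x + y))
        = -(y^2/(x + y)^2)/(x^2/(x + y)^2) = -y^2/x^2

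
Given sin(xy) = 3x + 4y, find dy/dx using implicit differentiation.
Differentiate both sides with respect to x, treating y as y(x). By the chain rule, any term containing y contributes a factor of y' = dy/dx when we differentiate it.

Move every term to one side and write the relation as F(x, y) = 0. Term by term,
  d/dx[-3x] = -3
  d/dx[-4y] = -4·y'
  d/dx[sin(xy)] = (x·y' + y)·cos(xy)

The pieces without y' make up ∂F/∂x and the coefficient of y' is ∂F/∂y:
  ∂F/∂x = y·cos(xy) - 3,
  ∂F/∂y = x·cos(xy) - 4.

Since d/dx[F] = ∂F/∂x + (∂F/∂y)·y' = 0, solve for y':
  (∂F/∂y)·y' = -∂F/∂x
  dy/dx = -(∂F/∂x)/(∂F/∂y) = -(y·cos(xy) - 3)/(x·cos(xy) - 4) = (-y·cos(xy) + 3)/(x·cos(xy) - 4)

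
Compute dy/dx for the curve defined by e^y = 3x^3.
Take d/dx of both sides. Since y is implicitly a function of x, the chain rule attaches a y' = dy/dx factor whenever we differentiate through y.

Set F(x, y) = (left side) − (right side), so the curve is F = 0. Differentiating each term of F:
  d/dx[-3x^3] = -9x^2
  d/dx[e^(y)] = y'·e^(y)

Collecting, the y'-free part is the partial derivative in x and the y' coefficient is the partial derivative in y:
  ∂F/∂x = -9x^2
  ∂F/∂y = e^(y)

so d/dx[F(x, y(x))] = ∂F/∂x + (∂F/∂y)·y' = 0. Rearranging,
  dy/dx = -(∂F/∂x)/(∂F/∂y) = -(-9x^2)/(e^(y)) = 9x^2e^(-y)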